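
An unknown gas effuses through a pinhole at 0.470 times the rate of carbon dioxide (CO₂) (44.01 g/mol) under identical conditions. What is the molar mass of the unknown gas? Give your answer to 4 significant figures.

199.2 g/mol

Since effusion rate ∝ 1/√M, rate_X/rate_CO₂ = √(M_CO₂/M_X).
0.470 = √(44.01/M_X)
M_X = 44.01 / 0.470² = 44.01 / 0.2209 = 199.2 g/mol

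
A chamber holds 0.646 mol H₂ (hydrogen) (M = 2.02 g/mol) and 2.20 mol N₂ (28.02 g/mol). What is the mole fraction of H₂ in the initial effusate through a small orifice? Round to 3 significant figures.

Rate_i ∝ x_i/√M_i (Graham's law weighted by mole fraction), so the effusate composition follows n_i/√M_i.
x_H₂(eff) = (n_H₂/√M_H₂) / (n_H₂/√M_H₂ + n_N₂/√M_N₂)
= (0.646/√2.02) / (0.646/√2.02 + 2.20/√28.02) = 0.4545/(0.4545 + 0.4156) = 0.522.

0.522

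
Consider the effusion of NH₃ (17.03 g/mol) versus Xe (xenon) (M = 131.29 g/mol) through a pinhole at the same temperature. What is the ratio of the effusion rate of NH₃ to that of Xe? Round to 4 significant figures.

2.777

Graham's law gives rate_NH₃/rate_Xe = √(M_Xe/M_NH₃) = √(131.29/17.03) = √7.709 = 2.777.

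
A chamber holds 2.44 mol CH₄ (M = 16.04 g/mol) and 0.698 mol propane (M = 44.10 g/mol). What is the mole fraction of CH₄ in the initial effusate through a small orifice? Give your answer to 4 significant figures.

Rate_i ∝ x_i/√M_i (Graham's law weighted by mole fraction), so the effusate composition follows n_i/√M_i.
x_CH₄(eff) = (n_CH₄/√M_CH₄) / (n_CH₄/√M_CH₄ + n_C₃H₈/√M_C₃H₈)
= (2.44/√16.04) / (2.44/√16.04 + 0.698/√44.10) = 0.6092/(0.6092 + 0.1051) = 0.8529.

0.8529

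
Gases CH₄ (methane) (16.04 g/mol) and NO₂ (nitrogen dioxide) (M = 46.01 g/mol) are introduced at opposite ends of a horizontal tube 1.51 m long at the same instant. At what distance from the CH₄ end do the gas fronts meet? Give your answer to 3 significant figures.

0.949 m

The fronts meet when d_CH₄ + d_NO₂ = L with d_CH₄/d_NO₂ = √(M_NO₂/M_CH₄) (Graham's law). Here √(M_NO₂/M_CH₄) = √(46.01/16.04) = 1.694.
With d_CH₄ + d_NO₂ = 1.51 m, d_NO₂ = 1.51/(1 + 1.694) = 0.5606 m.
d_CH₄ = 1.51 − 0.5606 = 0.949 m.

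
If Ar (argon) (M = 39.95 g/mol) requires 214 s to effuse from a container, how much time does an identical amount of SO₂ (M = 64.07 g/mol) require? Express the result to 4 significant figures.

271.0 s

Graham's law gives t_SO₂/t_Ar = √(M_SO₂/M_Ar) = √(64.07/39.95) = √1.604 = 1.266.
So the time for SO₂ is 214 × 1.266 = 271.0 s.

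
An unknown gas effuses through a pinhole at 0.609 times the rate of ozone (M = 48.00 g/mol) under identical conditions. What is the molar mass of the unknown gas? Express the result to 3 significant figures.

From Graham's law, rate_X/rate_O₃ = √(M_O₃/M_X).
0.609 = √(48.00/M_X)
M_X = 48.00 / 0.609² = 48.00 / 0.3709 = 129 g/mol

129 g/mol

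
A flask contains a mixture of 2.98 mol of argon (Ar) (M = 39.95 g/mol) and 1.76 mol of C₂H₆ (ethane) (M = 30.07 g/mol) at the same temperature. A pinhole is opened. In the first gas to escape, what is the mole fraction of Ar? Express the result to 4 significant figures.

0.5950

Each component's effusion rate ∝ (its partial pressure)·(1/√M) ∝ n_i/√M_i.
So x_Ar in the escaping gas = (n_Ar/√M_Ar) / Σ(n_i/√M_i)
= (2.98/√39.95) / (2.98/√39.95 + 1.76/√30.07) = 0.4715/(0.4715 + 0.3210) = 0.5950.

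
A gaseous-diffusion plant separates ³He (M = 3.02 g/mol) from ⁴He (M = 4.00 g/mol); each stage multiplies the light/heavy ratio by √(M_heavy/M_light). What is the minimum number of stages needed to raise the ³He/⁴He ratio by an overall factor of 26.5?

Per stage α = (4.00/3.02)^(1/2) = 1.32450^0.5, giving ln α = 0.1405.
Need α^N ≥ 26.5 ⇒ N ≥ ln(26.5) / ln α = 3.277 / 0.1405 = 23.32.
So at least 24 stages are needed.

24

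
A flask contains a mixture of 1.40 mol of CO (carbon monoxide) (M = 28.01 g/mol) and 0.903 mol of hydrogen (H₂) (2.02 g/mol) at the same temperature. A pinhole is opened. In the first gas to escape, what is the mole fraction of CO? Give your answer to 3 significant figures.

Effusion rate of each component ∝ n_i/√M_i (partial pressure × 1/√M).
Mole fraction of CO in the effusate = (n_CO/√M_CO) / (n_CO/√M_CO + n_H₂/√M_H₂)
= (1.40/√28.01) / (1.40/√28.01 + 0.903/√2.02) = 0.2645/(0.2645 + 0.6353) = 0.294.

0.294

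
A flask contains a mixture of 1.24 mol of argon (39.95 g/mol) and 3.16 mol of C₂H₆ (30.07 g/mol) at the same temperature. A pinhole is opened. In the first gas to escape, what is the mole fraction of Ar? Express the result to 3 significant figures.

The effusion rate of species i is ∝ p_i/√M_i ∝ n_i/√M_i.
x_Ar(eff) = (n_Ar/√M_Ar) / (n_Ar/√M_Ar + n_C₂H₆/√M_C₂H₆)
= (1.24/√39.95) / (1.24/√39.95 + 3.16/√30.07) = 0.1962/(0.1962 + 0.5763) = 0.254.

0.254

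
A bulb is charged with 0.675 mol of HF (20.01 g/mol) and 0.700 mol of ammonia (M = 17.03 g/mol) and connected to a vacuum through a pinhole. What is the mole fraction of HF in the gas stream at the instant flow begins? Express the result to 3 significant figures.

0.471

The effusion rate of species i is ∝ p_i/√M_i ∝ n_i/√M_i.
So x_HF in the escaping gas = (n_HF/√M_HF) / Σ(n_i/√M_i)
= (0.675/√20.01) / (0.675/√20.01 + 0.700/√17.03) = 0.1509/(0.1509 + 0.1696) = 0.471.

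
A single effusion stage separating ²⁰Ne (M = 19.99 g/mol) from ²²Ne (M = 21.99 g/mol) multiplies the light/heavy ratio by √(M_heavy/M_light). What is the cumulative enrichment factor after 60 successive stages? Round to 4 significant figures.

17.47

Overall factor = α^60 with α = √(21.99/19.99), i.e. (21.99/19.99)^(60/2).
= 1.10005^30 = 17.47.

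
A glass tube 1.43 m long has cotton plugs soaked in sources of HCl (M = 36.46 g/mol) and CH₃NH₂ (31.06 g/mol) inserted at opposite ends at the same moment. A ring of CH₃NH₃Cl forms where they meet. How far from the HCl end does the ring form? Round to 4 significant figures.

In equal time, each gas travels a distance ∝ its rate ∝ 1/√M, so d_HCl/d_CH₃NH₂ = √(M_CH₃NH₂/M_HCl) = √(31.06/36.46) = 0.9230.
With d_HCl + d_CH₃NH₂ = 1.43 m, d_CH₃NH₂ = 1.43/(1 + 0.9230) = 0.7436 m.
d_HCl = 1.43 − 0.7436 = 0.6864 m.

0.6864 m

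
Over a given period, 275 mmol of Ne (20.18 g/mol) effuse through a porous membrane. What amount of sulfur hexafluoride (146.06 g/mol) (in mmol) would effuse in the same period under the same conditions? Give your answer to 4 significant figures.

102.2 mmol

By Graham's law, rate_SF₆/rate_Ne = √(M_Ne/M_SF₆) = √(20.18/146.06) = √0.1382 = 0.3717.
So the amount for SF₆ is 275 × 0.3717 = 102.2 mmol.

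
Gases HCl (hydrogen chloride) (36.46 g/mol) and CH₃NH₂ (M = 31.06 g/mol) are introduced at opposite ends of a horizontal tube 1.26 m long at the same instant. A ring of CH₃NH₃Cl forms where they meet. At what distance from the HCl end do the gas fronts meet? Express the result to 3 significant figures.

The fronts meet when d_HCl + d_CH₃NH₂ = L with d_HCl/d_CH₃NH₂ = √(M_CH₃NH₂/M_HCl) (Graham's law). Here √(M_CH₃NH₂/M_HCl) = √(31.06/36.46) = 0.9230.
With d_HCl + d_CH₃NH₂ = 1.26 m, d_CH₃NH₂ = 1.26/(1 + 0.9230) = 0.6552 m.
d_HCl = 1.26 − 0.6552 = 0.605 m.

0.605 m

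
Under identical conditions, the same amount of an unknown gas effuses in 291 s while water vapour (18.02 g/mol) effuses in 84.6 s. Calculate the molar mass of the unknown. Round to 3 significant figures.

213 g/mol

By Graham's law, t_X/t_H₂O = √(M_X/M_H₂O).
291/84.6 = 3.440 = √(M_X/18.02)
M_X = 18.02 × 3.440² = 18.02 × 11.83 = 213 g/mol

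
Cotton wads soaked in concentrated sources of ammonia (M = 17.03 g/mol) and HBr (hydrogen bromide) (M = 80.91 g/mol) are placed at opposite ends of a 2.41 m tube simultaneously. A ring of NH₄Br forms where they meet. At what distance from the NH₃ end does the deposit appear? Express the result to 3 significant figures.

1.65 m

Distances travelled in equal time are proportional to diffusion rates, so d_NH₃/d_HBr = √(M_HBr/M_NH₃) = √(80.91/17.03) = 2.180.
With d_NH₃ + d_HBr = 2.41 m, d_HBr = 2.41/(1 + 2.180) = 0.7579 m.
d_NH₃ = 2.41 − 0.7579 = 1.65 m.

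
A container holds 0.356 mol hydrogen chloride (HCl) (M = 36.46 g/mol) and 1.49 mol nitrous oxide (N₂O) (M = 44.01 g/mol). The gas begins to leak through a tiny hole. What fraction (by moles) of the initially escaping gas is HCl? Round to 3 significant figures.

Each component's effusion rate ∝ (its partial pressure)·(1/√M) ∝ n_i/√M_i.
x_HCl(eff) = (n_HCl/√M_HCl) / (n_HCl/√M_HCl + n_N₂O/√M_N₂O)
= (0.356/√36.46) / (0.356/√36.46 + 1.49/√44.01) = 0.05896/(0.05896 + 0.2246) = 0.208.

0.208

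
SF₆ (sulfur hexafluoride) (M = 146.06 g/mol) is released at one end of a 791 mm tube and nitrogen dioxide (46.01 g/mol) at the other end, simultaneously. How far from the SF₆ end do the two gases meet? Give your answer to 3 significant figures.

284 mm

In equal time, each gas travels a distance ∝ its rate ∝ 1/√M, so d_SF₆/d_NO₂ = √(M_NO₂/M_SF₆) = √(46.01/146.06) = 0.5613.
With d_SF₆ + d_NO₂ = 791 mm, d_NO₂ = 791/(1 + 0.5613) = 506.6 mm.
d_SF₆ = 791 − 506.6 = 284 mm.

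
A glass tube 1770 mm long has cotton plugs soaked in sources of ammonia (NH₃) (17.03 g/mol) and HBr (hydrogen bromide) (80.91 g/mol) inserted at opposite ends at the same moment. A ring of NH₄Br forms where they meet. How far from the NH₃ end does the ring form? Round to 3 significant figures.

1210 mm

In equal time, each gas travels a distance ∝ its rate ∝ 1/√M, so d_NH₃/d_HBr = √(M_HBr/M_NH₃) = √(80.91/17.03) = 2.180.
With d_NH₃ + d_HBr = 1770 mm, d_HBr = 1770/(1 + 2.180) = 556.7 mm.
d_NH₃ = 1770 − 556.7 = 1210 mm.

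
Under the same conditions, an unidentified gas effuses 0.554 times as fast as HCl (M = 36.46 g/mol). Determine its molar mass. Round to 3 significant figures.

119 g/mol

By Graham's law, rate_X/rate_HCl = √(M_HCl/M_X).
0.554 = √(36.46/M_X)
M_X = 36.46 / 0.554² = 36.46 / 0.3069 = 119 g/mol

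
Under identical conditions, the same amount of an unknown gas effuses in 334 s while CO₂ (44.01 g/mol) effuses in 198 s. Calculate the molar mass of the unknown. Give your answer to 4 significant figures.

125.2 g/mol

From Graham's law, t_X/t_CO₂ = √(M_X/M_CO₂).
334/198 = 1.687 = √(M_X/44.01)
M_X = 44.01 × 1.687² = 44.01 × 2.846 = 125.2 g/mol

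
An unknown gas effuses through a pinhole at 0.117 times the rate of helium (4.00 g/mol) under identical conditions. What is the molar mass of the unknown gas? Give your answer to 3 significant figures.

292 g/mol

Since effusion rate ∝ 1/√M, rate_X/rate_He = √(M_He/M_X).
0.117 = √(4.00/M_X)
M_X = 4.00 / 0.117² = 4.00 / 0.01369 = 292 g/mol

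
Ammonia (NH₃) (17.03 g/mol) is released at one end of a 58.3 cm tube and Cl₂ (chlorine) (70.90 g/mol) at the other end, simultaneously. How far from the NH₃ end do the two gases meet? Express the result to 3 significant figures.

Distances travelled in equal time are proportional to diffusion rates, so d_NH₃/d_Cl₂ = √(M_Cl₂/M_NH₃) = √(70.90/17.03) = 2.040.
With d_NH₃ + d_Cl₂ = 58.3 cm, d_Cl₂ = 58.3/(1 + 2.040) = 19.18 cm.
d_NH₃ = 58.3 − 19.18 = 39.1 cm.

39.1 cm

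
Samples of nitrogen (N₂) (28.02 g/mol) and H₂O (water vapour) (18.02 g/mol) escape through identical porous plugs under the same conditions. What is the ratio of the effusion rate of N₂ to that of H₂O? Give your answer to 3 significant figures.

0.802

From Graham's law, rate_N₂/rate_H₂O = √(M_H₂O/M_N₂) = √(18.02/28.02) = √0.6431 = 0.802.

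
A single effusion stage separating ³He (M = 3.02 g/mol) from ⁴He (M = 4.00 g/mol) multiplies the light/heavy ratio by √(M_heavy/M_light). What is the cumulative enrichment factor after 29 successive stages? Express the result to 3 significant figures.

Overall factor = α^29 with α = √(4.00/3.02), i.e. (4.00/3.02)^(29/2).
= 1.32450^(29/2) = 58.9.

58.9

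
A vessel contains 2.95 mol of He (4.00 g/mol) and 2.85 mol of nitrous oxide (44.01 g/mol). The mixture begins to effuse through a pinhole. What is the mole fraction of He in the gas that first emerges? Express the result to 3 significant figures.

Effusion rate of each component ∝ n_i/√M_i (partial pressure × 1/√M).
So x_He in the escaping gas = (n_He/√M_He) / Σ(n_i/√M_i)
= (2.95/√4.00) / (2.95/√4.00 + 2.85/√44.01) = 1.475/(1.475 + 0.4296) = 0.774.

0.774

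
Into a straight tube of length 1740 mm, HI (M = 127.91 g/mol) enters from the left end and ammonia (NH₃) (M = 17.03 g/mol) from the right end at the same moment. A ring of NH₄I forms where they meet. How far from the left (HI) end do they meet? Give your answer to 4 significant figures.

Graham's law gives d_HI/d_NH₃ = rate_HI/rate_NH₃ = √(M_NH₃/M_HI) = √(17.03/127.91) = 0.3649.
With d_HI + d_NH₃ = 1740 mm, d_NH₃ = 1740/(1 + 0.3649) = 1275 mm.
d_HI = 1740 − 1275 = 465.2 mm.

465.2 mm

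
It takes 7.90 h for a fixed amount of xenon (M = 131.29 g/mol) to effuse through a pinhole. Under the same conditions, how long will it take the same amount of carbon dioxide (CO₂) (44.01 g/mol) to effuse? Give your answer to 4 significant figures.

By Graham's law, t_CO₂/t_Xe = √(M_CO₂/M_Xe) = √(44.01/131.29) = √0.3352 = 0.5790.
So the time for CO₂ is 7.90 × 0.5790 = 4.574 h.

4.574 h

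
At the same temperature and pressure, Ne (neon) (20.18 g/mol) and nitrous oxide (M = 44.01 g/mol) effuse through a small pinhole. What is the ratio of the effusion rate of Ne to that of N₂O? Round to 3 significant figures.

Using Graham's law: rate_Ne/rate_N₂O = √(M_N₂O/M_Ne) = √(44.01/20.18) = √2.181 = 1.48.

1.48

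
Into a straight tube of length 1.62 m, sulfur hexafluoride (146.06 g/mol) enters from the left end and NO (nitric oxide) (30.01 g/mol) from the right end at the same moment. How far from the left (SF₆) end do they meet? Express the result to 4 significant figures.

The fronts meet when d_SF₆ + d_NO = L with d_SF₆/d_NO = √(M_NO/M_SF₆) (Graham's law). Here √(M_NO/M_SF₆) = √(30.01/146.06) = 0.4533.
With d_SF₆ + d_NO = 1.62 m, d_NO = 1.62/(1 + 0.4533) = 1.115 m.
d_SF₆ = 1.62 − 1.115 = 0.5053 m.

0.5053 m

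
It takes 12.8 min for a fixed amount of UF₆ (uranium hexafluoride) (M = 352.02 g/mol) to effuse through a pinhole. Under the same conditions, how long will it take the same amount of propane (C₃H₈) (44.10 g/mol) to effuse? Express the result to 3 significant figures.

Using Graham's law: t_C₃H₈/t_UF₆ = √(M_C₃H₈/M_UF₆) = √(44.10/352.02) = √0.1253 = 0.3539.
So the time for C₃H₈ is 12.8 × 0.3539 = 4.53 min.

4.53 min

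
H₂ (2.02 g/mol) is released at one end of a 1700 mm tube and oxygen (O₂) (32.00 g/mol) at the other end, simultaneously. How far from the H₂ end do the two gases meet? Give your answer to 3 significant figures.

1360 mm

Graham's law gives d_H₂/d_O₂ = rate_H₂/rate_O₂ = √(M_O₂/M_H₂) = √(32.00/2.02) = 3.980.
With d_H₂ + d_O₂ = 1700 mm, d_O₂ = 1700/(1 + 3.980) = 341.4 mm.
d_H₂ = 1700 − 341.4 = 1360 mm.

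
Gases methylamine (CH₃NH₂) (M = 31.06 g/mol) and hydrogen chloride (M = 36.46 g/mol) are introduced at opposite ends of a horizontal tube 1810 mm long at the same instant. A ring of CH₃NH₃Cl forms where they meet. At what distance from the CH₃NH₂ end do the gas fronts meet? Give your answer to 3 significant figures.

The fronts meet when d_CH₃NH₂ + d_HCl = L with d_CH₃NH₂/d_HCl = √(M_HCl/M_CH₃NH₂) (Graham's law). Here √(M_HCl/M_CH₃NH₂) = √(36.46/31.06) = 1.083.
With d_CH₃NH₂ + d_HCl = 1810 mm, d_HCl = 1810/(1 + 1.083) = 868.8 mm.
d_CH₃NH₂ = 1810 − 868.8 = 941 mm.

941 mm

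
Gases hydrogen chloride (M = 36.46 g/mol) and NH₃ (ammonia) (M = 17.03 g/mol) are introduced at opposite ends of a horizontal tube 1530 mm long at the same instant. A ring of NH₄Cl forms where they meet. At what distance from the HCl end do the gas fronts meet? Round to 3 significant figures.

Graham's law gives d_HCl/d_NH₃ = rate_HCl/rate_NH₃ = √(M_NH₃/M_HCl) = √(17.03/36.46) = 0.6834.
With d_HCl + d_NH₃ = 1530 mm, d_NH₃ = 1530/(1 + 0.6834) = 908.9 mm.
d_HCl = 1530 − 908.9 = 621 mm.

621 mm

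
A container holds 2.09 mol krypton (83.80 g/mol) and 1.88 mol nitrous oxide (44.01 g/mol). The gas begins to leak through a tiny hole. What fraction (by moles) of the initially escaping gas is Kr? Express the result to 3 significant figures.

The effusion rate of species i is ∝ p_i/√M_i ∝ n_i/√M_i.
So x_Kr in the escaping gas = (n_Kr/√M_Kr) / Σ(n_i/√M_i)
= (2.09/√83.80) / (2.09/√83.80 + 1.88/√44.01) = 0.2283/(0.2283 + 0.2834) = 0.446.

0.446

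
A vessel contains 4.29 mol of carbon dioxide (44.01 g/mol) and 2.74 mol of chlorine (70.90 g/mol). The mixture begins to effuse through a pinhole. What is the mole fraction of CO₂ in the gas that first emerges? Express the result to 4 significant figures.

0.6652

The effusion rate of species i is ∝ p_i/√M_i ∝ n_i/√M_i.
Mole fraction of CO₂ in the effusate = (n_CO₂/√M_CO₂) / (n_CO₂/√M_CO₂ + n_Cl₂/√M_Cl₂)
= (4.29/√44.01) / (4.29/√44.01 + 2.74/√70.90) = 0.6467/(0.6467 + 0.3254) = 0.6652.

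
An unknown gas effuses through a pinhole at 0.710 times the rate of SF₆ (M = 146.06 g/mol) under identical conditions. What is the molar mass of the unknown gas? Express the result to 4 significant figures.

By Graham's law, rate_X/rate_SF₆ = √(M_SF₆/M_X).
0.710 = √(146.06/M_X)
M_X = 146.06 / 0.710² = 146.06 / 0.5041 = 289.7 g/mol

289.7 g/mol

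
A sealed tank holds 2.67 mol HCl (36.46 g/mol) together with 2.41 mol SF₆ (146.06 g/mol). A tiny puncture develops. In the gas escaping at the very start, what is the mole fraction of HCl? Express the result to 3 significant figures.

0.689

Effusion rate of each component ∝ n_i/√M_i (partial pressure × 1/√M).
Mole fraction of HCl in the effusate = (n_HCl/√M_HCl) / (n_HCl/√M_HCl + n_SF₆/√M_SF₆)
= (2.67/√36.46) / (2.67/√36.46 + 2.41/√146.06) = 0.4422/(0.4422 + 0.1994) = 0.689.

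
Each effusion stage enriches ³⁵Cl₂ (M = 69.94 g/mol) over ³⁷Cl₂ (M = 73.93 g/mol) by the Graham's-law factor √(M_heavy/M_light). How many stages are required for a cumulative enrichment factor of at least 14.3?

96

With α = √(73.93/69.94) per stage, ln α = ½ ln(1.05705) = 0.02774.
Need α^N ≥ 14.3 ⇒ N ≥ ln(14.3) / ln α = 2.660 / 0.02774 = 95.90.
Rounding up, N = 96 stages.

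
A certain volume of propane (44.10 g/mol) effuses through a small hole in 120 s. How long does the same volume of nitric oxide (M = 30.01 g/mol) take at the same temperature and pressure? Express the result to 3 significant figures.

Since effusion rate ∝ 1/√M, t_NO/t_C₃H₈ = √(M_NO/M_C₃H₈) = √(30.01/44.10) = √0.6805 = 0.8249.
So the time for NO is 120 × 0.8249 = 99.0 s.

99.0 s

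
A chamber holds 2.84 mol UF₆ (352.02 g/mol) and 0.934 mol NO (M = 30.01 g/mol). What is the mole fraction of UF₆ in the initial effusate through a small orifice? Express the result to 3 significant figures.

0.470

Each component's effusion rate ∝ (its partial pressure)·(1/√M) ∝ n_i/√M_i.
So x_UF₆ in the escaping gas = (n_UF₆/√M_UF₆) / Σ(n_i/√M_i)
= (2.84/√352.02) / (2.84/√352.02 + 0.934/√30.01) = 0.1514/(0.1514 + 0.1705) = 0.470.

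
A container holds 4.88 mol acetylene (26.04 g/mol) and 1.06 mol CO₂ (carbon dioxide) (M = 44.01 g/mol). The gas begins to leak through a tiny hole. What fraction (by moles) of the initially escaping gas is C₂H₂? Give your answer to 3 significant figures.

0.857

Each component's effusion rate ∝ (its partial pressure)·(1/√M) ∝ n_i/√M_i.
Mole fraction of C₂H₂ in the effusate = (n_C₂H₂/√M_C₂H₂) / (n_C₂H₂/√M_C₂H₂ + n_CO₂/√M_CO₂)
= (4.88/√26.04) / (4.88/√26.04 + 1.06/√44.01) = 0.9563/(0.9563 + 0.1598) = 0.857.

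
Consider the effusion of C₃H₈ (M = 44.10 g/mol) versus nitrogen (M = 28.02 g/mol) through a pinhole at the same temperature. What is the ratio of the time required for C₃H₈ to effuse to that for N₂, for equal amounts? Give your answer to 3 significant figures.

1.25

Using Graham's law: t_C₃H₈/t_N₂ = √(M_C₃H₈/M_N₂) = √(44.10/28.02) = √1.574 = 1.25.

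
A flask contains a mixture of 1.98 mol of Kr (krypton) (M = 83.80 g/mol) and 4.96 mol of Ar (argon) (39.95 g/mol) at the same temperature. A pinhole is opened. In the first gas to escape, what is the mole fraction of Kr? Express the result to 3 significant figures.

0.216

Effusion rate of each component ∝ n_i/√M_i (partial pressure × 1/√M).
So x_Kr in the escaping gas = (n_Kr/√M_Kr) / Σ(n_i/√M_i)
= (1.98/√83.80) / (1.98/√83.80 + 4.96/√39.95) = 0.2163/(0.2163 + 0.7847) = 0.216.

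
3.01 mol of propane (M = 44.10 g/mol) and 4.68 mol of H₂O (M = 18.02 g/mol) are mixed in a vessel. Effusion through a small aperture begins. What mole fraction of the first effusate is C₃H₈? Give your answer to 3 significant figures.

0.291

Effusion rate of each component ∝ n_i/√M_i (partial pressure × 1/√M).
So x_C₃H₈ in the escaping gas = (n_C₃H₈/√M_C₃H₈) / Σ(n_i/√M_i)
= (3.01/√44.10) / (3.01/√44.10 + 4.68/√18.02) = 0.4533/(0.4533 + 1.102) = 0.291.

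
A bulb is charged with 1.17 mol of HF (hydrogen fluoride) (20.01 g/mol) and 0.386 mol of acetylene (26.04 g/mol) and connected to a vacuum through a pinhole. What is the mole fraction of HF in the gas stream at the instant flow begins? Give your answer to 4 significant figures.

0.7757

The effusion rate of species i is ∝ p_i/√M_i ∝ n_i/√M_i.
So x_HF in the escaping gas = (n_HF/√M_HF) / Σ(n_i/√M_i)
= (1.17/√20.01) / (1.17/√20.01 + 0.386/√26.04) = 0.2616/(0.2616 + 0.07564) = 0.7757.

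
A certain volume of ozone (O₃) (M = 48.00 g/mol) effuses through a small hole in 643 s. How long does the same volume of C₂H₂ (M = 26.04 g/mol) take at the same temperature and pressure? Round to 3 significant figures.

474 s

By Graham's law, t_C₂H₂/t_O₃ = √(M_C₂H₂/M_O₃) = √(26.04/48.00) = √0.5425 = 0.7365.
So the time for C₂H₂ is 643 × 0.7365 = 474 s.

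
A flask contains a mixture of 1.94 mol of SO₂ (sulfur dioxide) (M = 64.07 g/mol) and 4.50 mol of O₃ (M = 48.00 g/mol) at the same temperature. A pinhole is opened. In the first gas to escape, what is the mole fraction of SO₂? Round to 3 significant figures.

Rate_i ∝ x_i/√M_i (Graham's law weighted by mole fraction), so the effusate composition follows n_i/√M_i.
x_SO₂(eff) = (n_SO₂/√M_SO₂) / (n_SO₂/√M_SO₂ + n_O₃/√M_O₃)
= (1.94/√64.07) / (1.94/√64.07 + 4.50/√48.00) = 0.2424/(0.2424 + 0.6495) = 0.272.

0.272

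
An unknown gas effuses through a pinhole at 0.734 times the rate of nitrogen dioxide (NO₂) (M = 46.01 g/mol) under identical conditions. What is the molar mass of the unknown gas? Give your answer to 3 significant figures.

85.4 g/mol

Graham's law gives rate_X/rate_NO₂ = √(M_NO₂/M_X).
0.734 = √(46.01/M_X)
M_X = 46.01 / 0.734² = 46.01 / 0.5388 = 85.4 g/mol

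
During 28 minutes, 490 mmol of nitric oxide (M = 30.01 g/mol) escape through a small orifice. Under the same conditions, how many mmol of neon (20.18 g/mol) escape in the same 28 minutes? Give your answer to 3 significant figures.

By Graham's law, rate_Ne/rate_NO = √(M_NO/M_Ne) = √(30.01/20.18) = √1.487 = 1.219.
So the amount for Ne is 490 × 1.219 = 598 mmol.

598 mmol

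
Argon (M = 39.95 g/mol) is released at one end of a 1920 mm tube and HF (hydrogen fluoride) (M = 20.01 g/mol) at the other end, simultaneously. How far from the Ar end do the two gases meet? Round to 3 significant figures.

796 mm

Graham's law gives d_Ar/d_HF = rate_Ar/rate_HF = √(M_HF/M_Ar) = √(20.01/39.95) = 0.7077.
With d_Ar + d_HF = 1920 mm, d_HF = 1920/(1 + 0.7077) = 1124 mm.
d_Ar = 1920 − 1124 = 796 mm.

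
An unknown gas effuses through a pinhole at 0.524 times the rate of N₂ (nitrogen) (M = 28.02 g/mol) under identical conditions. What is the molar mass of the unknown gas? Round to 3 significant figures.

102 g/mol

Graham's law gives rate_X/rate_N₂ = √(M_N₂/M_X).
0.524 = √(28.02/M_X)
M_X = 28.02 / 0.524² = 28.02 / 0.2746 = 102 g/mol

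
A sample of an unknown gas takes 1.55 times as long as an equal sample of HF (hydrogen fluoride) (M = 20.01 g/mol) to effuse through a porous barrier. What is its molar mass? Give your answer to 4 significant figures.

48.07 g/mol

Since effusion rate ∝ 1/√M, t_X/t_HF = √(M_X/M_HF).
1.55 = √(M_X/20.01)
M_X = 20.01 × 1.55² = 20.01 × 2.403 = 48.07 g/mol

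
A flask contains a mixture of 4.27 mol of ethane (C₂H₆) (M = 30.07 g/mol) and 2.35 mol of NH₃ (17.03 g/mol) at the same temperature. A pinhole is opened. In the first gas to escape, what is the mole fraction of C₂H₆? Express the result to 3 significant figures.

0.578

Effusion rate of each component ∝ n_i/√M_i (partial pressure × 1/√M).
So x_C₂H₆ in the escaping gas = (n_C₂H₆/√M_C₂H₆) / Σ(n_i/√M_i)
= (4.27/√30.07) / (4.27/√30.07 + 2.35/√17.03) = 0.7787/(0.7787 + 0.5695) = 0.578.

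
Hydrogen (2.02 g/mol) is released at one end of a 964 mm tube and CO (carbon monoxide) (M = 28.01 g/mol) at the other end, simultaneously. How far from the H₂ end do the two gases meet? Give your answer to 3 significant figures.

The fronts meet when d_H₂ + d_CO = L with d_H₂/d_CO = √(M_CO/M_H₂) (Graham's law). Here √(M_CO/M_H₂) = √(28.01/2.02) = 3.724.
With d_H₂ + d_CO = 964 mm, d_CO = 964/(1 + 3.724) = 204.1 mm.
d_H₂ = 964 − 204.1 = 760 mm.

760 mm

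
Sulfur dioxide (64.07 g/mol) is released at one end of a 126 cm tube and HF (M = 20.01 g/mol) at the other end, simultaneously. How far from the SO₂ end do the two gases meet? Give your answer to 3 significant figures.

The fronts meet when d_SO₂ + d_HF = L with d_SO₂/d_HF = √(M_HF/M_SO₂) (Graham's law). Here √(M_HF/M_SO₂) = √(20.01/64.07) = 0.5589.
With d_SO₂ + d_HF = 126 cm, d_HF = 126/(1 + 0.5589) = 80.83 cm.
d_SO₂ = 126 − 80.83 = 45.2 cm.

45.2 cm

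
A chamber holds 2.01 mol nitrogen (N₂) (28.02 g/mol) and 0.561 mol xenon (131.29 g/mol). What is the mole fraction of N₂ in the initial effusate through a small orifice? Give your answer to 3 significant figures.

Effusion rate of each component ∝ n_i/√M_i (partial pressure × 1/√M).
x_N₂(eff) = (n_N₂/√M_N₂) / (n_N₂/√M_N₂ + n_Xe/√M_Xe)
= (2.01/√28.02) / (2.01/√28.02 + 0.561/√131.29) = 0.3797/(0.3797 + 0.04896) = 0.886.

0.886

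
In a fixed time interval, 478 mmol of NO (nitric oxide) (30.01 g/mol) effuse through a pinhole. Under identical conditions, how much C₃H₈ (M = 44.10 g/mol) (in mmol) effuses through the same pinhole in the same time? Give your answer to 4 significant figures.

Since effusion rate ∝ 1/√M, rate_C₃H₈/rate_NO = √(M_NO/M_C₃H₈) = √(30.01/44.10) = √0.6805 = 0.8249.
So the amount for C₃H₈ is 478 × 0.8249 = 394.3 mmol.

394.3 mmol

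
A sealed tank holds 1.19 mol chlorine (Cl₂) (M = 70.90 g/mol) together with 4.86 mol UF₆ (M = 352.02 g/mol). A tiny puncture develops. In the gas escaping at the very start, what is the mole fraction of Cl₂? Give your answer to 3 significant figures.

0.353

Effusion rate of each component ∝ n_i/√M_i (partial pressure × 1/√M).
So x_Cl₂ in the escaping gas = (n_Cl₂/√M_Cl₂) / Σ(n_i/√M_i)
= (1.19/√70.90) / (1.19/√70.90 + 4.86/√352.02) = 0.1413/(0.1413 + 0.2590) = 0.353.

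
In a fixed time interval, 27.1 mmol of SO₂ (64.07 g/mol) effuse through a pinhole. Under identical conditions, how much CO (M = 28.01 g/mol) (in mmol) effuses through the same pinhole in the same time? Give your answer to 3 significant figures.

41.0 mmol

Since effusion rate ∝ 1/√M, rate_CO/rate_SO₂ = √(M_SO₂/M_CO) = √(64.07/28.01) = √2.287 = 1.512.
So the amount for CO is 27.1 × 1.512 = 41.0 mmol.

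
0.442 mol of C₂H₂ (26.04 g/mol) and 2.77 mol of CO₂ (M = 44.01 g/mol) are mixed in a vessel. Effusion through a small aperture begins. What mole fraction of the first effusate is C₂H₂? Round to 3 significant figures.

0.172

Effusion rate of each component ∝ n_i/√M_i (partial pressure × 1/√M).
So x_C₂H₂ in the escaping gas = (n_C₂H₂/√M_C₂H₂) / Σ(n_i/√M_i)
= (0.442/√26.04) / (0.442/√26.04 + 2.77/√44.01) = 0.08662/(0.08662 + 0.4175) = 0.172.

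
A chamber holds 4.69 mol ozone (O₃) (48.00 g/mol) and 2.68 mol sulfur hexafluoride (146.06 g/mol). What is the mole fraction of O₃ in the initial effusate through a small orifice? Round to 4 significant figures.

0.7533

Effusion rate of each component ∝ n_i/√M_i (partial pressure × 1/√M).
So x_O₃ in the escaping gas = (n_O₃/√M_O₃) / Σ(n_i/√M_i)
= (4.69/√48.00) / (4.69/√48.00 + 2.68/√146.06) = 0.6769/(0.6769 + 0.2218) = 0.7533.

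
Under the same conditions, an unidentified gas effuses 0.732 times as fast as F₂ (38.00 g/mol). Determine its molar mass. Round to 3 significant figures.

70.9 g/mol

By Graham's law, rate_X/rate_F₂ = √(M_F₂/M_X).
0.732 = √(38.00/M_X)
M_X = 38.00 / 0.732² = 38.00 / 0.5358 = 70.9 g/mol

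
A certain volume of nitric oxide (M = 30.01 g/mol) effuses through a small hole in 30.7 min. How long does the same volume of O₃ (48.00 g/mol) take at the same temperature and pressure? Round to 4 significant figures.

Graham's law gives t_O₃/t_NO = √(M_O₃/M_NO) = √(48.00/30.01) = √1.599 = 1.265.
So the time for O₃ is 30.7 × 1.265 = 38.83 min.

38.83 min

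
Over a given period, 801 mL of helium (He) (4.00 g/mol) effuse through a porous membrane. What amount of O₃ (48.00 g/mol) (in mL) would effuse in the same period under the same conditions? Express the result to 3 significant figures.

Since effusion rate ∝ 1/√M, rate_O₃/rate_He = √(M_He/M_O₃) = √(4.00/48.00) = √0.08333 = 0.2887.
So the volume for O₃ is 801 × 0.2887 = 231 mL.

231 mL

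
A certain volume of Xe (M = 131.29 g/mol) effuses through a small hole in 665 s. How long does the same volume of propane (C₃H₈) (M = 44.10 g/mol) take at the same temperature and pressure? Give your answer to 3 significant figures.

385 s

Graham's law gives t_C₃H₈/t_Xe = √(M_C₃H₈/M_Xe) = √(44.10/131.29) = √0.3359 = 0.5796.
So the time for C₃H₈ is 665 × 0.5796 = 385 s.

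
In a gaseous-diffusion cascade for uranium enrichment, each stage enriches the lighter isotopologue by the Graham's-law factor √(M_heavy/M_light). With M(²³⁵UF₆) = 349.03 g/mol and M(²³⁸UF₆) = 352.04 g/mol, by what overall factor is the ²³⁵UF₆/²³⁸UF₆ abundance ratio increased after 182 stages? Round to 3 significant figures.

The single-stage factor is √(M_heavy/M_light), so 182 stages give [√(352.04/349.03)]^182 = (352.04/349.03)^(182/2).
= 1.00862^91 = 2.18.

2.18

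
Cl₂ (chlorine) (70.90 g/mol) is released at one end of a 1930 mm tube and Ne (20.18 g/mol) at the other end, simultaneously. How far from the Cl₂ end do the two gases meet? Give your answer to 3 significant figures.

The fronts meet when d_Cl₂ + d_Ne = L with d_Cl₂/d_Ne = √(M_Ne/M_Cl₂) (Graham's law). Here √(M_Ne/M_Cl₂) = √(20.18/70.90) = 0.5335.
With d_Cl₂ + d_Ne = 1930 mm, d_Ne = 1930/(1 + 0.5335) = 1259 mm.
d_Cl₂ = 1930 − 1259 = 671 mm.

671 mm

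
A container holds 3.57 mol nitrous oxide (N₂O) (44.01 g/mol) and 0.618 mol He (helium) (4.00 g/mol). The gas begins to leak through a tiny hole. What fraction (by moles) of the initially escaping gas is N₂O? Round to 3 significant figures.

The effusion rate of species i is ∝ p_i/√M_i ∝ n_i/√M_i.
x_N₂O(eff) = (n_N₂O/√M_N₂O) / (n_N₂O/√M_N₂O + n_He/√M_He)
= (3.57/√44.01) / (3.57/√44.01 + 0.618/√4.00) = 0.5381/(0.5381 + 0.3090) = 0.635.

0.635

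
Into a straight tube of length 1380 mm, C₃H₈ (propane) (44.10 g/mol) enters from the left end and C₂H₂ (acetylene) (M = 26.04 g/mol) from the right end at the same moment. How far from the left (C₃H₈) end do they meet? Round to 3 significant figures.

The fronts meet when d_C₃H₈ + d_C₂H₂ = L with d_C₃H₈/d_C₂H₂ = √(M_C₂H₂/M_C₃H₈) (Graham's law). Here √(M_C₂H₂/M_C₃H₈) = √(26.04/44.10) = 0.7684.
With d_C₃H₈ + d_C₂H₂ = 1380 mm, d_C₂H₂ = 1380/(1 + 0.7684) = 780.4 mm.
d_C₃H₈ = 1380 − 780.4 = 600 mm.

600 mm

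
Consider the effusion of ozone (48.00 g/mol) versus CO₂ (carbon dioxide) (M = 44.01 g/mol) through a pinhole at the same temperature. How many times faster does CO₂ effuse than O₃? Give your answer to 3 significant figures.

Using Graham's law: rate_CO₂/rate_O₃ = √(M_O₃/M_CO₂) = √(48.00/44.01) = √1.091 = 1.04.

1.04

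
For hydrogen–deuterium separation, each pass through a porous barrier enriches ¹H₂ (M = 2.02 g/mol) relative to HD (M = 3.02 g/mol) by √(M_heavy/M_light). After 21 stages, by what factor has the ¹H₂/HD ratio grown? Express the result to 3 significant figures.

The single-stage factor is √(M_heavy/M_light), so 21 stages give [√(3.02/2.02)]^21 = (3.02/2.02)^(21/2).
= 1.49505^(21/2) = 68.2.

68.2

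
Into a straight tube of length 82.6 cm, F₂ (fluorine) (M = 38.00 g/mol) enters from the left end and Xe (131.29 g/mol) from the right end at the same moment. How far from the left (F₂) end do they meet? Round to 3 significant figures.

Graham's law gives d_F₂/d_Xe = rate_F₂/rate_Xe = √(M_Xe/M_F₂) = √(131.29/38.00) = 1.859.
With d_F₂ + d_Xe = 82.6 cm, d_Xe = 82.6/(1 + 1.859) = 28.89 cm.
d_F₂ = 82.6 − 28.89 = 53.7 cm.

53.7 cm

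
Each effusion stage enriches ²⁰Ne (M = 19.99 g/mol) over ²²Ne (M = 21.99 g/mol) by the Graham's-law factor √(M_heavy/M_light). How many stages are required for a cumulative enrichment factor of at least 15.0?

Per stage α = (21.99/19.99)^(1/2) = 1.10005^0.5, giving ln α = 0.04768.
Need α^N ≥ 15.0 ⇒ N ≥ ln(15.0) / ln α = 2.708 / 0.04768 = 56.80.
Minimum whole number of stages: N = 57.

57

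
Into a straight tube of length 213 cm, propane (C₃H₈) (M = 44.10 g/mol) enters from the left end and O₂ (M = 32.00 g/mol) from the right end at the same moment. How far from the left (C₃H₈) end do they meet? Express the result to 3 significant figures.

98.0 cm

Graham's law gives d_C₃H₈/d_O₂ = rate_C₃H₈/rate_O₂ = √(M_O₂/M_C₃H₈) = √(32.00/44.10) = 0.8518.
With d_C₃H₈ + d_O₂ = 213 cm, d_O₂ = 213/(1 + 0.8518) = 115.0 cm.
d_C₃H₈ = 213 − 115.0 = 98.0 cm.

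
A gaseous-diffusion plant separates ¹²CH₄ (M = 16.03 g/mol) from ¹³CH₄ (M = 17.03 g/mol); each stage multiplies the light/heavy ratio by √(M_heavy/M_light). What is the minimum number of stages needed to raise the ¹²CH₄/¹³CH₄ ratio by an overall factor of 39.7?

122

Single-stage factor α = √(17.03/16.03), so ln α = ½ ln(1.06238) = 0.03026.
Need α^N ≥ 39.7 ⇒ N ≥ ln(39.7) / ln α = 3.681 / 0.03026 = 121.67.
So at least 122 stages are needed.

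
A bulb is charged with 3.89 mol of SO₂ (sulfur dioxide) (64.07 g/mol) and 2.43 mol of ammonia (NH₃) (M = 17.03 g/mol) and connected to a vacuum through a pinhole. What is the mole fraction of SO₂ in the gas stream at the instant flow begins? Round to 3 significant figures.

Effusion rate of each component ∝ n_i/√M_i (partial pressure × 1/√M).
Mole fraction of SO₂ in the effusate = (n_SO₂/√M_SO₂) / (n_SO₂/√M_SO₂ + n_NH₃/√M_NH₃)
= (3.89/√64.07) / (3.89/√64.07 + 2.43/√17.03) = 0.4860/(0.4860 + 0.5888) = 0.452.

0.452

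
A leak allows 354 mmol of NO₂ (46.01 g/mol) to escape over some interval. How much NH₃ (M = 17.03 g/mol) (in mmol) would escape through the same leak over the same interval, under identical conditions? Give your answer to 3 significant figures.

By Graham's law, rate_NH₃/rate_NO₂ = √(M_NO₂/M_NH₃) = √(46.01/17.03) = √2.702 = 1.644.
So the amount for NH₃ is 354 × 1.644 = 582 mmol.

582 mmol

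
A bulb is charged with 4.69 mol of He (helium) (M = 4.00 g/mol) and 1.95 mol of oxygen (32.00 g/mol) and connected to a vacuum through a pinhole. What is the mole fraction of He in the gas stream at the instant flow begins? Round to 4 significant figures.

0.8718

Each component's effusion rate ∝ (its partial pressure)·(1/√M) ∝ n_i/√M_i.
So x_He in the escaping gas = (n_He/√M_He) / Σ(n_i/√M_i)
= (4.69/√4.00) / (4.69/√4.00 + 1.95/√32.00) = 2.345/(2.345 + 0.3447) = 0.8718.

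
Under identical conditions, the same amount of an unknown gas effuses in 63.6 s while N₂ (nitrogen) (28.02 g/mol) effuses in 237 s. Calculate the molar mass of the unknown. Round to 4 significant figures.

From Graham's law, t_X/t_N₂ = √(M_X/M_N₂).
63.6/237 = 0.2684 = √(M_X/28.02)
M_X = 28.02 × 0.2684² = 28.02 × 0.07201 = 2.018 g/mol

2.018 g/mol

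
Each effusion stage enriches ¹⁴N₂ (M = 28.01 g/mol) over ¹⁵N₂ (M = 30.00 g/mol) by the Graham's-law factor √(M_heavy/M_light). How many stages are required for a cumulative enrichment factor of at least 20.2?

Per stage α = (30.00/28.01)^(1/2) = 1.07105^0.5, giving ln α = 0.03432.
Need α^N ≥ 20.2 ⇒ N ≥ ln(20.2) / ln α = 3.006 / 0.03432 = 87.58.
Rounding up, N = 88 stages.

88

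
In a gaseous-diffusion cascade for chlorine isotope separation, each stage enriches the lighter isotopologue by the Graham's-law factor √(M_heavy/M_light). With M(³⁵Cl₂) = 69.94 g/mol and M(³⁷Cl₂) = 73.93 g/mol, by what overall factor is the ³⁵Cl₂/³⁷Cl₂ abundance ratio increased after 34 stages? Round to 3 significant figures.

2.57

After 34 stages the ratio has grown by (√(73.93/69.94))^34 = (73.93/69.94)^(34/2).
= 1.05705^17 = 2.57.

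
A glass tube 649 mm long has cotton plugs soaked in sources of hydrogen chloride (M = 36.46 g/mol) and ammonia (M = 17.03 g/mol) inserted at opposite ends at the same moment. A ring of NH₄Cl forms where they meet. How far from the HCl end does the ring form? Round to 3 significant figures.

The fronts meet when d_HCl + d_NH₃ = L with d_HCl/d_NH₃ = √(M_NH₃/M_HCl) (Graham's law). Here √(M_NH₃/M_HCl) = √(17.03/36.46) = 0.6834.
With d_HCl + d_NH₃ = 649 mm, d_NH₃ = 649/(1 + 0.6834) = 385.5 mm.
d_HCl = 649 − 385.5 = 263 mm.

263 mm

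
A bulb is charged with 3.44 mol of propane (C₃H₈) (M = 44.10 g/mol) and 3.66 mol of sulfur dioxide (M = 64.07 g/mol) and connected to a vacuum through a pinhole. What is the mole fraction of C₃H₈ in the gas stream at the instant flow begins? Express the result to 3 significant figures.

Effusion rate of each component ∝ n_i/√M_i (partial pressure × 1/√M).
Mole fraction of C₃H₈ in the effusate = (n_C₃H₈/√M_C₃H₈) / (n_C₃H₈/√M_C₃H₈ + n_SO₂/√M_SO₂)
= (3.44/√44.10) / (3.44/√44.10 + 3.66/√64.07) = 0.5180/(0.5180 + 0.4573) = 0.531.

0.531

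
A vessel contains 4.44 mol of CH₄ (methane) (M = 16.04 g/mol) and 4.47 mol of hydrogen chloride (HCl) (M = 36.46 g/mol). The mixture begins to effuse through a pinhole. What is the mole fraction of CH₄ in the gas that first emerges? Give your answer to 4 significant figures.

Each component's effusion rate ∝ (its partial pressure)·(1/√M) ∝ n_i/√M_i.
So x_CH₄ in the escaping gas = (n_CH₄/√M_CH₄) / Σ(n_i/√M_i)
= (4.44/√16.04) / (4.44/√16.04 + 4.47/√36.46) = 1.109/(1.109 + 0.7403) = 0.5996.

0.5996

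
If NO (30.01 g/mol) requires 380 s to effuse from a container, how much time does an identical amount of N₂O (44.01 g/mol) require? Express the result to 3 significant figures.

By Graham's law, t_N₂O/t_NO = √(M_N₂O/M_NO) = √(44.01/30.01) = √1.467 = 1.211.
So the time for N₂O is 380 × 1.211 = 460 s.

460 s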